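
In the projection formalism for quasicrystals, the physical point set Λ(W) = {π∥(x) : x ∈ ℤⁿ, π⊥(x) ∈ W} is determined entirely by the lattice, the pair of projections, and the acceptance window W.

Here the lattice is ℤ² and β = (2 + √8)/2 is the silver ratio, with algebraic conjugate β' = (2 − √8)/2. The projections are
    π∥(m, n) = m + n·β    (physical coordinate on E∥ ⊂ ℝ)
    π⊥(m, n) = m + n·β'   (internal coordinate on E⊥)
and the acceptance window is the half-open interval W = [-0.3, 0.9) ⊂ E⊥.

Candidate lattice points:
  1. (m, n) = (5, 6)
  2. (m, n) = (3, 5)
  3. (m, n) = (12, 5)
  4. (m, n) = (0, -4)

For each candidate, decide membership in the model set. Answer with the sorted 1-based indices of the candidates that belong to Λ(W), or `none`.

β' = (2−√8)/2 ≈ -0.4142.
[1] lift (5,6): star map gives 2.5147; window check -0.3 ≤ 2.5147 < 0.9 is false → out
[2] lift (3,5): star map gives 0.9289; window check -0.3 ≤ 0.9289 < 0.9 is false → out
[3] lift (12,5): star map gives 9.9289; window check -0.3 ≤ 9.9289 < 0.9 is false → out
[4] lift (0,-4): star map gives 1.6569; window check -0.3 ≤ 1.6569 < 0.9 is false → out

none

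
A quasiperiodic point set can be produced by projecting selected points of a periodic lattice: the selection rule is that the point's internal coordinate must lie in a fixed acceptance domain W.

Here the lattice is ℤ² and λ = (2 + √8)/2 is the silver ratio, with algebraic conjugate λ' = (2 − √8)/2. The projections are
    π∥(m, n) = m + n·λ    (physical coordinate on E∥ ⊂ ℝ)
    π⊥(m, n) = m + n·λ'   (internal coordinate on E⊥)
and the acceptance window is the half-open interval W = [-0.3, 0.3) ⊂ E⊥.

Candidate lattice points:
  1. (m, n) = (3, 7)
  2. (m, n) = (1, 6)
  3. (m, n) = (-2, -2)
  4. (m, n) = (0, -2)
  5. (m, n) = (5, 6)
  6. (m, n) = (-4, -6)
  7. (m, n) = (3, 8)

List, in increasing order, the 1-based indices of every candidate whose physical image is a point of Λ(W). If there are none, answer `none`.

λ' = (2−√8)/2 ≈ -0.41421.
#1 (3,7): internal coord 3 + (7)·λ' = +0.10051; +0.10051 ∈ [-0.3, 0.3) → IN Λ
#2 (1,6): internal coord 1 + (6)·λ' = -1.48528; -1.48528 ∉ [-0.3, 0.3) → out
#3 (-2,-2): internal coord -2 + (-2)·λ' = -1.17157; -1.17157 ∉ [-0.3, 0.3) → out
#4 (0,-2): internal coord 0 + (-2)·λ' = +0.82843; +0.82843 ∉ [-0.3, 0.3) → out
#5 (5,6): internal coord 5 + (6)·λ' = +2.51472; +2.51472 ∉ [-0.3, 0.3) → out
#6 (-4,-6): internal coord -4 + (-6)·λ' = -1.51472; -1.51472 ∉ [-0.3, 0.3) → out
#7 (3,8): internal coord 3 + (8)·λ' = -0.31371; -0.31371 ∉ [-0.3, 0.3) → out

1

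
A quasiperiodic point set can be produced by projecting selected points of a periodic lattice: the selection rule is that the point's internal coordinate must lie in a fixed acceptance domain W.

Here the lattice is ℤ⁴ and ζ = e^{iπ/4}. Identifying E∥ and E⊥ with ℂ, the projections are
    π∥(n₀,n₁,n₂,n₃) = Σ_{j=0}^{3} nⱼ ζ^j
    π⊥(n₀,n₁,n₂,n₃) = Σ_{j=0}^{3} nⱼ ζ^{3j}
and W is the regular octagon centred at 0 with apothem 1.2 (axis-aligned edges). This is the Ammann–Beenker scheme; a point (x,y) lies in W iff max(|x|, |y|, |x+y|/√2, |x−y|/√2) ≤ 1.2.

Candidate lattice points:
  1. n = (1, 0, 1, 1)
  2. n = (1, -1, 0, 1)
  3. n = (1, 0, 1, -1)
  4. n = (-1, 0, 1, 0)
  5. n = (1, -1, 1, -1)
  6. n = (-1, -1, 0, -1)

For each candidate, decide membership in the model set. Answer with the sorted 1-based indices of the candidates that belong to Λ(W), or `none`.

none

With ζ = e^{iπ/4} the internal vectors are ζ^0,ζ^3,ζ^6,ζ^9.
#1 (1, 0, 1, 1): internal (1.70711, -0.29289); octagon support 1.70711 vs apothem 1.2 → ∉ W
#2 (1, -1, 0, 1): internal (2.41421, 0.00000); octagon support 2.41421 vs apothem 1.2 → ∉ W
#3 (1, 0, 1, -1): internal (0.29289, -1.70711); octagon support 1.70711 vs apothem 1.2 → ∉ W
#4 (-1, 0, 1, 0): internal (-1.00000, -1.00000); octagon support 1.41421 vs apothem 1.2 → ∉ W
#5 (1, -1, 1, -1): internal (1.00000, -2.41421); octagon support 2.41421 vs apothem 1.2 → ∉ W
#6 (-1, -1, 0, -1): internal (-1.00000, -1.41421); octagon support 1.70711 vs apothem 1.2 → ∉ W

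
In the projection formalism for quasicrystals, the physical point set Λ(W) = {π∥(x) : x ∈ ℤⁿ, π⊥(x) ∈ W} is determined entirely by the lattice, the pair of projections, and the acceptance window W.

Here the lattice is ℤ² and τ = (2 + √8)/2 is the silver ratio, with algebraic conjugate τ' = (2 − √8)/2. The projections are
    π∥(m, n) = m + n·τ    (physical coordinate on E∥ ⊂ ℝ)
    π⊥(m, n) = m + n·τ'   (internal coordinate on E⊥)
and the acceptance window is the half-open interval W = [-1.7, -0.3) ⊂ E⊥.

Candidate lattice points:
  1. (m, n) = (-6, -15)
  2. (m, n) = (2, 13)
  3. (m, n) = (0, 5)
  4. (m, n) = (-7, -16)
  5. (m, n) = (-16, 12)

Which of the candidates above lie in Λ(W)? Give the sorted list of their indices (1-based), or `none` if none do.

4

τ' = (2−√8)/2 ≈ -0.41421.
#1 (-6,-15): internal coord -6 + (-15)·τ' = +0.21320; +0.21320 ∉ [-1.7, -0.3) → out
#2 (2,13): internal coord 2 + (13)·τ' = -3.38478; -3.38478 ∉ [-1.7, -0.3) → out
#3 (0,5): internal coord 0 + (5)·τ' = -2.07107; -2.07107 ∉ [-1.7, -0.3) → out
#4 (-7,-16): internal coord -7 + (-16)·τ' = -0.37258; -0.37258 ∈ [-1.7, -0.3) → IN Λ
#5 (-16,12): internal coord -16 + (12)·τ' = -20.97056; -20.97056 ∉ [-1.7, -0.3) → out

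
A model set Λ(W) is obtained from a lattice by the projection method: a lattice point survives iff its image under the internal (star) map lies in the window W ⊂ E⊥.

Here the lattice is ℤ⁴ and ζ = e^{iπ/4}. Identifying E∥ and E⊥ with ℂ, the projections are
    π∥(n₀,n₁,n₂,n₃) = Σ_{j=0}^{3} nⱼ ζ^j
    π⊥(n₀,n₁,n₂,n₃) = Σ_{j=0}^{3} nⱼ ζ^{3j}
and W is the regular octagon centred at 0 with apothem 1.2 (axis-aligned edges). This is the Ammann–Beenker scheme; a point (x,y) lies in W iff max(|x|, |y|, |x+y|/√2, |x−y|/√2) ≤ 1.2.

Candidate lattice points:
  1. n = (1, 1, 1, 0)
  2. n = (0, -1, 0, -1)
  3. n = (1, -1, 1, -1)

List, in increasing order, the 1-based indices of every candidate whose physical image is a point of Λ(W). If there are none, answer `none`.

π⊥(n) = n₀ + n₁ζ³ + n₂ζ⁶ + n₃ζ⁹ where ζ = e^{iπ/4}.
candidate 1: n = (1, 1, 1, 0) → π⊥ ≈ (+0.292893, -0.292893); max(|x|,|y|,|x±y|/√2) = 0.414214 ≤ 1.2 ⇒ ∈ W
candidate 2: n = (0, -1, 0, -1) → π⊥ ≈ (+0.000000, -1.414214); max(|x|,|y|,|x±y|/√2) = 1.414214 > 1.2 ⇒ ∉ W
candidate 3: n = (1, -1, 1, -1) → π⊥ ≈ (+1.000000, -2.414214); max(|x|,|y|,|x±y|/√2) = 2.414214 > 1.2 ⇒ ∉ W

1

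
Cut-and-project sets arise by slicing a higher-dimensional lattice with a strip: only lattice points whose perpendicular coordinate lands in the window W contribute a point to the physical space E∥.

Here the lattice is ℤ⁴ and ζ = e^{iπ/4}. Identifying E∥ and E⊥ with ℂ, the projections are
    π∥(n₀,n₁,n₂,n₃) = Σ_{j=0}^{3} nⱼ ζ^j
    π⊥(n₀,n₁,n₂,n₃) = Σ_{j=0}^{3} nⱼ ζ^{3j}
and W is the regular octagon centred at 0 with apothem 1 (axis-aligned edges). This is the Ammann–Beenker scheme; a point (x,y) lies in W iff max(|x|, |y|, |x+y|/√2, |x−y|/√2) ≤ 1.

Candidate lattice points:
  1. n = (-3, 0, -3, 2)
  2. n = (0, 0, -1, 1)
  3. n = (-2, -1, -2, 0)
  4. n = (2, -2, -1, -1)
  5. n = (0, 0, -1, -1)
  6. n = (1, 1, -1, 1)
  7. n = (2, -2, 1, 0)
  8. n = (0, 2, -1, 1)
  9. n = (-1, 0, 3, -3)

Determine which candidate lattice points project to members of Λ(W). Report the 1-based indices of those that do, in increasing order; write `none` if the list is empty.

5

With ζ = e^{iπ/4} the internal vectors are ζ^0,ζ^3,ζ^6,ζ^9.
#1 (-3, 0, -3, 2): internal (-1.5858, 4.4142); octagon support 4.4142 vs apothem 1 → ∉ W
#2 (0, 0, -1, 1): internal (0.7071, 1.7071); octagon support 1.7071 vs apothem 1 → ∉ W
#3 (-2, -1, -2, 0): internal (-1.2929, 1.2929); octagon support 1.8284 vs apothem 1 → ∉ W
#4 (2, -2, -1, -1): internal (2.7071, -1.1213); octagon support 2.7071 vs apothem 1 → ∉ W
#5 (0, 0, -1, -1): internal (-0.7071, 0.2929); octagon support 0.7071 vs apothem 1 → ∈ W
#6 (1, 1, -1, 1): internal (1.0000, 2.4142); octagon support 2.4142 vs apothem 1 → ∉ W
#7 (2, -2, 1, 0): internal (3.4142, -2.4142); octagon support 4.1213 vs apothem 1 → ∉ W
#8 (0, 2, -1, 1): internal (-0.7071, 3.1213); octagon support 3.1213 vs apothem 1 → ∉ W
#9 (-1, 0, 3, -3): internal (-3.1213, -5.1213); octagon support 5.8284 vs apothem 1 → ∉ W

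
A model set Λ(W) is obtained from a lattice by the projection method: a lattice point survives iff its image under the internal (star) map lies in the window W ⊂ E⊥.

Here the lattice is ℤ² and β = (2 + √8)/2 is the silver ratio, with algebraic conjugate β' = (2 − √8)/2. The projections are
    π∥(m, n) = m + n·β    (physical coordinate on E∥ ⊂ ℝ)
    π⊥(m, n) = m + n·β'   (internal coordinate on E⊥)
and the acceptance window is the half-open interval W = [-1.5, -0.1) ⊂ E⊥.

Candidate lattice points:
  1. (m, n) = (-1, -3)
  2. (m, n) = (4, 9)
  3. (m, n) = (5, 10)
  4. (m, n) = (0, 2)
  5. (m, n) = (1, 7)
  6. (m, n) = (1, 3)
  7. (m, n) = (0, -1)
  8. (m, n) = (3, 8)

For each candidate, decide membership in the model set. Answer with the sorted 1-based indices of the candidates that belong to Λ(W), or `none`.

Compute β' = (2−√8)/2 = -0.414214, so π⊥(m,n) = m -0.414214·n.
[1] lift (-1,-3): star map gives 0.242641; window check -1.5 ≤ 0.242641 < -0.1 is false → out
[2] lift (4,9): star map gives 0.272078; window check -1.5 ≤ 0.272078 < -0.1 is false → out
[3] lift (5,10): star map gives 0.857864; window check -1.5 ≤ 0.857864 < -0.1 is false → out
[4] lift (0,2): star map gives -0.828427; window check -1.5 ≤ -0.828427 < -0.1 is true → IN Λ
[5] lift (1,7): star map gives -1.899495; window check -1.5 ≤ -1.899495 < -0.1 is false → out
[6] lift (1,3): star map gives -0.242641; window check -1.5 ≤ -0.242641 < -0.1 is true → IN Λ
[7] lift (0,-1): star map gives 0.414214; window check -1.5 ≤ 0.414214 < -0.1 is false → out
[8] lift (3,8): star map gives -0.313708; window check -1.5 ≤ -0.313708 < -0.1 is true → IN Λ

4, 6, 8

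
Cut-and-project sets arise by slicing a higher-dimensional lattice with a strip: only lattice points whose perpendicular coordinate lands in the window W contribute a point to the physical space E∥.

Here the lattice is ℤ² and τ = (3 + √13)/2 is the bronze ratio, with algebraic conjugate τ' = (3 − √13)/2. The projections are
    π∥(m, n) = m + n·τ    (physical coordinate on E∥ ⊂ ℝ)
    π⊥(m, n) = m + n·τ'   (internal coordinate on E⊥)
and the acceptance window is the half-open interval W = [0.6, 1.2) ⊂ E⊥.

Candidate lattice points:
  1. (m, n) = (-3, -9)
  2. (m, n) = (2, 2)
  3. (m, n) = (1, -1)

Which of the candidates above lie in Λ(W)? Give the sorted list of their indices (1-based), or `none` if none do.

Compute τ' = (3−√13)/2 = -0.30278, so π⊥(m,n) = m -0.30278·n.
#1 (-3,-9): internal coord -3 + (-9)·τ' = -0.27502; -0.27502 ∉ [0.6, 1.2) → out
#2 (2,2): internal coord 2 + (2)·τ' = +1.39445; +1.39445 ∉ [0.6, 1.2) → out
#3 (1,-1): internal coord 1 + (-1)·τ' = +1.30278; +1.30278 ∉ [0.6, 1.2) → out

none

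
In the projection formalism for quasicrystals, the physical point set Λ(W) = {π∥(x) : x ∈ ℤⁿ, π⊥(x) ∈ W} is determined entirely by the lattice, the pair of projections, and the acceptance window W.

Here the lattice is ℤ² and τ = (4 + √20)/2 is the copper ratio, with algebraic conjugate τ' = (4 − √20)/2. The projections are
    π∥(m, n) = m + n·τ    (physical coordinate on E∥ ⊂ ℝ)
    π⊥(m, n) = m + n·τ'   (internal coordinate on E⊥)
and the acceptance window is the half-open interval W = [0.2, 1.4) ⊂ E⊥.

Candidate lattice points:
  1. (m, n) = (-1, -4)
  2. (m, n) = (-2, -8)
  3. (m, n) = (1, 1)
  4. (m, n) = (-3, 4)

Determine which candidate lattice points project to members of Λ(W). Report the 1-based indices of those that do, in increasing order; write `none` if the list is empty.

Numerically τ ≈ 4.23607 and τ' = −1/τ ≈ -0.23607.
[1] lift (-1,-4): star map gives -0.05573; window check 0.2 ≤ -0.05573 < 1.4 is false → out
[2] lift (-2,-8): star map gives -0.11146; window check 0.2 ≤ -0.11146 < 1.4 is false → out
[3] lift (1,1): star map gives 0.76393; window check 0.2 ≤ 0.76393 < 1.4 is true → IN Λ
[4] lift (-3,4): star map gives -3.94427; window check 0.2 ≤ -3.94427 < 1.4 is false → out

3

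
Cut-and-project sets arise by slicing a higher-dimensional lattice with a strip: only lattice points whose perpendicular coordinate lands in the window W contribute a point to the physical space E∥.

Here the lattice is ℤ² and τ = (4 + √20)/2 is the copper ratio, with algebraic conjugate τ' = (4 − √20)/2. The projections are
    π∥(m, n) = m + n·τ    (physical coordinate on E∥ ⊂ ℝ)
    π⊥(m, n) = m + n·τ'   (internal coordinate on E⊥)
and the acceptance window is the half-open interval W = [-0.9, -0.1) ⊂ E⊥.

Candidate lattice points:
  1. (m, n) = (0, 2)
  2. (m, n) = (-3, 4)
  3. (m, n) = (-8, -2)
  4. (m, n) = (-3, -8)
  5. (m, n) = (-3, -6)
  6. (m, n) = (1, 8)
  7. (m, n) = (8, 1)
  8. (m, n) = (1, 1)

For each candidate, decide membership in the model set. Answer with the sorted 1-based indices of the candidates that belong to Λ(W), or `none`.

1, 6

Numerically τ ≈ 4.2361 and τ' = −1/τ ≈ -0.2361.
[1] lift (0,2): star map gives -0.4721; window check -0.9 ≤ -0.4721 < -0.1 is true → IN Λ
[2] lift (-3,4): star map gives -3.9443; window check -0.9 ≤ -3.9443 < -0.1 is false → out
[3] lift (-8,-2): star map gives -7.5279; window check -0.9 ≤ -7.5279 < -0.1 is false → out
[4] lift (-3,-8): star map gives -1.1115; window check -0.9 ≤ -1.1115 < -0.1 is false → out
[5] lift (-3,-6): star map gives -1.5836; window check -0.9 ≤ -1.5836 < -0.1 is false → out
[6] lift (1,8): star map gives -0.8885; window check -0.9 ≤ -0.8885 < -0.1 is true → IN Λ
[7] lift (8,1): star map gives 7.7639; window check -0.9 ≤ 7.7639 < -0.1 is false → out
[8] lift (1,1): star map gives 0.7639; window check -0.9 ≤ 0.7639 < -0.1 is false → out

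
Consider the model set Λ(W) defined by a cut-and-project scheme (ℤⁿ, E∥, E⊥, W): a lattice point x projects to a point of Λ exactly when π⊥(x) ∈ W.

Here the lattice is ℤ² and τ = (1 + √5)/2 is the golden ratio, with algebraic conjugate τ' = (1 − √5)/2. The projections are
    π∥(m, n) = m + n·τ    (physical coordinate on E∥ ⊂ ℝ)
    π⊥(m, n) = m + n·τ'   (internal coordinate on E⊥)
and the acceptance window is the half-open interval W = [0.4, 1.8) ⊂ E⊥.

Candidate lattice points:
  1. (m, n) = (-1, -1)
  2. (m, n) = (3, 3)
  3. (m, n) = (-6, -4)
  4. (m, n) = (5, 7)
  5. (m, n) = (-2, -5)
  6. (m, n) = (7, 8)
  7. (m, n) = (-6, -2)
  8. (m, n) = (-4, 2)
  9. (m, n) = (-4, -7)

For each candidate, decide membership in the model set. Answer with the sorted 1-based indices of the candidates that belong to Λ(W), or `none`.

τ' = (1−√5)/2 ≈ -0.6180.
#1 (-1,-1): internal coord -1 + (-1)·τ' = -0.3820; -0.3820 ∉ [0.4, 1.8) → out
#2 (3,3): internal coord 3 + (3)·τ' = +1.1459; +1.1459 ∈ [0.4, 1.8) → IN Λ
#3 (-6,-4): internal coord -6 + (-4)·τ' = -3.5279; -3.5279 ∉ [0.4, 1.8) → out
#4 (5,7): internal coord 5 + (7)·τ' = +0.6738; +0.6738 ∈ [0.4, 1.8) → IN Λ
#5 (-2,-5): internal coord -2 + (-5)·τ' = +1.0902; +1.0902 ∈ [0.4, 1.8) → IN Λ
#6 (7,8): internal coord 7 + (8)·τ' = +2.0557; +2.0557 ∉ [0.4, 1.8) → out
#7 (-6,-2): internal coord -6 + (-2)·τ' = -4.7639; -4.7639 ∉ [0.4, 1.8) → out
#8 (-4,2): internal coord -4 + (2)·τ' = -5.2361; -5.2361 ∉ [0.4, 1.8) → out
#9 (-4,-7): internal coord -4 + (-7)·τ' = +0.3262; +0.3262 ∉ [0.4, 1.8) → out

2, 4, 5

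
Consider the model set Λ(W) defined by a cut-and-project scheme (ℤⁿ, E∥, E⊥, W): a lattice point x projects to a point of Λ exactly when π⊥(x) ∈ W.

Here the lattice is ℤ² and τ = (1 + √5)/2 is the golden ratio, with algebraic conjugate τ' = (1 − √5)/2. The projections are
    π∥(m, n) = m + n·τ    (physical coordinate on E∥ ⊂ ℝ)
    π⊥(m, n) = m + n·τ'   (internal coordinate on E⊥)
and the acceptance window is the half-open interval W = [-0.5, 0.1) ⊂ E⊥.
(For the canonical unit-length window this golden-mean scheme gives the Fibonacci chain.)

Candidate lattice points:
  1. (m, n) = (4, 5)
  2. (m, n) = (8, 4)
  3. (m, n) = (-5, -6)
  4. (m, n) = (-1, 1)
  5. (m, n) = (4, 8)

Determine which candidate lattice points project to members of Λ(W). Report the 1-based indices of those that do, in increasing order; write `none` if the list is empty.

none

Compute τ' = (1−√5)/2 = -0.618034, so π⊥(m,n) = m -0.618034·n.
[1] lift (4,5): star map gives 0.909830; window check -0.5 ≤ 0.909830 < 0.1 is false → out
[2] lift (8,4): star map gives 5.527864; window check -0.5 ≤ 5.527864 < 0.1 is false → out
[3] lift (-5,-6): star map gives -1.291796; window check -0.5 ≤ -1.291796 < 0.1 is false → out
[4] lift (-1,1): star map gives -1.618034; window check -0.5 ≤ -1.618034 < 0.1 is false → out
[5] lift (4,8): star map gives -0.944272; window check -0.5 ≤ -0.944272 < 0.1 is false → out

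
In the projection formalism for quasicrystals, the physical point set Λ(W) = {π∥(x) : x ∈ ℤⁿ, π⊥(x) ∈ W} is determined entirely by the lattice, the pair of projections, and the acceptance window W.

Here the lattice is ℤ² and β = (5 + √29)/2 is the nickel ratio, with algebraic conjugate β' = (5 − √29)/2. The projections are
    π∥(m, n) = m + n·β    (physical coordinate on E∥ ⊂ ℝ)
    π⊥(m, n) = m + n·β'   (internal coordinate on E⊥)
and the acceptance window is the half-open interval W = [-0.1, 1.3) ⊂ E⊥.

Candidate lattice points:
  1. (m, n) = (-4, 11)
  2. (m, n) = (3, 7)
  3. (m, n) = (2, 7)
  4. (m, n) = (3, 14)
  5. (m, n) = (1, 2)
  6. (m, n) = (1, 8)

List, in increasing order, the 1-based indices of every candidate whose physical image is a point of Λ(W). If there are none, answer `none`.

3, 4, 5

Compute β' = (5−√29)/2 = -0.1926, so π⊥(m,n) = m -0.1926·n.
[1] lift (-4,11): star map gives -6.1184; window check -0.1 ≤ -6.1184 < 1.3 is false → out
[2] lift (3,7): star map gives 1.6519; window check -0.1 ≤ 1.6519 < 1.3 is false → out
[3] lift (2,7): star map gives 0.6519; window check -0.1 ≤ 0.6519 < 1.3 is true → IN Λ
[4] lift (3,14): star map gives 0.3038; window check -0.1 ≤ 0.3038 < 1.3 is true → IN Λ
[5] lift (1,2): star map gives 0.6148; window check -0.1 ≤ 0.6148 < 1.3 is true → IN Λ
[6] lift (1,8): star map gives -0.5407; window check -0.1 ≤ -0.5407 < 1.3 is false → out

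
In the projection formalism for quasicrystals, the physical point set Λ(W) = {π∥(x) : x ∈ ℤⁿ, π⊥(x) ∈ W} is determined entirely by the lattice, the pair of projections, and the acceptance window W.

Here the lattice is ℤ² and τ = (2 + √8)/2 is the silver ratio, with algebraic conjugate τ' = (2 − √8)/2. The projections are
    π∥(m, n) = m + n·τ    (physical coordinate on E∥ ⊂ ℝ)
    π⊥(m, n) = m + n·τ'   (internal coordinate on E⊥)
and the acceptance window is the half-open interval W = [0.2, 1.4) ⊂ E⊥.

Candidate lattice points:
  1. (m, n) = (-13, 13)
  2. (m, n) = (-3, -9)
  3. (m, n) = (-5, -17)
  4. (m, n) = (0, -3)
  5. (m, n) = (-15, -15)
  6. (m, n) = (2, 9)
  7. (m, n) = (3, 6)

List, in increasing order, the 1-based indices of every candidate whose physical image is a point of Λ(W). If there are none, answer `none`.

τ' = (2−√8)/2 ≈ -0.4142.
[1] lift (-13,13): star map gives -18.3848; window check 0.2 ≤ -18.3848 < 1.4 is false → out
[2] lift (-3,-9): star map gives 0.7279; window check 0.2 ≤ 0.7279 < 1.4 is true → IN Λ
[3] lift (-5,-17): star map gives 2.0416; window check 0.2 ≤ 2.0416 < 1.4 is false → out
[4] lift (0,-3): star map gives 1.2426; window check 0.2 ≤ 1.2426 < 1.4 is true → IN Λ
[5] lift (-15,-15): star map gives -8.7868; window check 0.2 ≤ -8.7868 < 1.4 is false → out
[6] lift (2,9): star map gives -1.7279; window check 0.2 ≤ -1.7279 < 1.4 is false → out
[7] lift (3,6): star map gives 0.5147; window check 0.2 ≤ 0.5147 < 1.4 is true → IN Λ

2, 4, 7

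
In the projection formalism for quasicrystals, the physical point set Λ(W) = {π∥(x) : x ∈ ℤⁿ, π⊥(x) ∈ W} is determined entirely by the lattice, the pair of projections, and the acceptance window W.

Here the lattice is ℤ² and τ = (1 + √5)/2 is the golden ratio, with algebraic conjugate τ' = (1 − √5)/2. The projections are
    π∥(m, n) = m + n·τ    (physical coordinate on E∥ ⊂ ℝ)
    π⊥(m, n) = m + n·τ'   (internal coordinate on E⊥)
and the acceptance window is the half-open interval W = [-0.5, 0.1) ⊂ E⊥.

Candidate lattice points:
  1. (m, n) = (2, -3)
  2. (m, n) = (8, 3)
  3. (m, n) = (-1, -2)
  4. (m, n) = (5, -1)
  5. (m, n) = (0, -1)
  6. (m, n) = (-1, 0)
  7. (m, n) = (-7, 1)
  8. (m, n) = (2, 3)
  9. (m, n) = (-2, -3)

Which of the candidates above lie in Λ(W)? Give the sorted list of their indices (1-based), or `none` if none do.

9

Compute τ' = (1−√5)/2 = -0.61803, so π⊥(m,n) = m -0.61803·n.
#1 (2,-3): internal coord 2 + (-3)·τ' = +3.85410; +3.85410 ∉ [-0.5, 0.1) → out
#2 (8,3): internal coord 8 + (3)·τ' = +6.14590; +6.14590 ∉ [-0.5, 0.1) → out
#3 (-1,-2): internal coord -1 + (-2)·τ' = +0.23607; +0.23607 ∉ [-0.5, 0.1) → out
#4 (5,-1): internal coord 5 + (-1)·τ' = +5.61803; +5.61803 ∉ [-0.5, 0.1) → out
#5 (0,-1): internal coord 0 + (-1)·τ' = +0.61803; +0.61803 ∉ [-0.5, 0.1) → out
#6 (-1,0): internal coord -1 + (0)·τ' = -1.00000; -1.00000 ∉ [-0.5, 0.1) → out
#7 (-7,1): internal coord -7 + (1)·τ' = -7.61803; -7.61803 ∉ [-0.5, 0.1) → out
#8 (2,3): internal coord 2 + (3)·τ' = +0.14590; +0.14590 ∉ [-0.5, 0.1) → out
#9 (-2,-3): internal coord -2 + (-3)·τ' = -0.14590; -0.14590 ∈ [-0.5, 0.1) → IN Λ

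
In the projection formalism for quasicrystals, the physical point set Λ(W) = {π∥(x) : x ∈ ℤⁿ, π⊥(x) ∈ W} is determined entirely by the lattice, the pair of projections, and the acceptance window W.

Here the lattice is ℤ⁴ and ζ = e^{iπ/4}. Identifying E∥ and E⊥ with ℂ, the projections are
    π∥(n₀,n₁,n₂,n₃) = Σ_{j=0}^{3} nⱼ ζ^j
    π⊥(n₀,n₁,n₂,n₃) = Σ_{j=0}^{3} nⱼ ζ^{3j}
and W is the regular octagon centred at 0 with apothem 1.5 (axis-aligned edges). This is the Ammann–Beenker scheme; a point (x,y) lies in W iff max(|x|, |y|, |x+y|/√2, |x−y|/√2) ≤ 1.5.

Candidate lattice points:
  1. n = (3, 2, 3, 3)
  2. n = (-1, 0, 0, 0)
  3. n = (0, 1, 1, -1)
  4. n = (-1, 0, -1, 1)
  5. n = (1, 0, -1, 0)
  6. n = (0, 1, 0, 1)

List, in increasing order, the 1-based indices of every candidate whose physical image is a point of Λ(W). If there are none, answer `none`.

With ζ = e^{iπ/4} the internal vectors are ζ^0,ζ^3,ζ^6,ζ^9.
#1 (3, 2, 3, 3): internal (3.70711, 0.53553); octagon support 3.70711 vs apothem 1.5 → ∉ W
#2 (-1, 0, 0, 0): internal (-1.00000, 0.00000); octagon support 1.00000 vs apothem 1.5 → ∈ W
#3 (0, 1, 1, -1): internal (-1.41421, -1.00000); octagon support 1.70711 vs apothem 1.5 → ∉ W
#4 (-1, 0, -1, 1): internal (-0.29289, 1.70711); octagon support 1.70711 vs apothem 1.5 → ∉ W
#5 (1, 0, -1, 0): internal (1.00000, 1.00000); octagon support 1.41421 vs apothem 1.5 → ∈ W
#6 (0, 1, 0, 1): internal (0.00000, 1.41421); octagon support 1.41421 vs apothem 1.5 → ∈ W

2, 5, 6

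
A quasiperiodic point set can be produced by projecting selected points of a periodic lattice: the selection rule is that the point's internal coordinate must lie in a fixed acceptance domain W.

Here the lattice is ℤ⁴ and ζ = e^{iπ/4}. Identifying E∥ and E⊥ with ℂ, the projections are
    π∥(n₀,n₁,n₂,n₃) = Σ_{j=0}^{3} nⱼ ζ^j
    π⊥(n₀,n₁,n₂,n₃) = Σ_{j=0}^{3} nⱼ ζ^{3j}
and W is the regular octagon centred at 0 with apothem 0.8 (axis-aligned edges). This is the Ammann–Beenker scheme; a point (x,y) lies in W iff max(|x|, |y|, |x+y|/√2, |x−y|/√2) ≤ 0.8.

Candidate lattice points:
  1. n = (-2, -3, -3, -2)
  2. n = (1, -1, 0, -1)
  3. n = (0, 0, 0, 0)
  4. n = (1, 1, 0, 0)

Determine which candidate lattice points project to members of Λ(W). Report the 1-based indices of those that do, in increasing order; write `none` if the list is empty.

3, 4

π⊥(n) = n₀ + n₁ζ³ + n₂ζ⁶ + n₃ζ⁹ where ζ = e^{iπ/4}.
candidate 1: n = (-2, -3, -3, -2) → π⊥ ≈ (-1.29289, -0.53553); max(|x|,|y|,|x±y|/√2) = 1.29289 > 0.8 ⇒ ∉ W
candidate 2: n = (1, -1, 0, -1) → π⊥ ≈ (+1.00000, -1.41421); max(|x|,|y|,|x±y|/√2) = 1.70711 > 0.8 ⇒ ∉ W
candidate 3: n = (0, 0, 0, 0) → π⊥ ≈ (+0.00000, +0.00000); max(|x|,|y|,|x±y|/√2) = 0.00000 ≤ 0.8 ⇒ ∈ W
candidate 4: n = (1, 1, 0, 0) → π⊥ ≈ (+0.29289, +0.70711); max(|x|,|y|,|x±y|/√2) = 0.70711 ≤ 0.8 ⇒ ∈ W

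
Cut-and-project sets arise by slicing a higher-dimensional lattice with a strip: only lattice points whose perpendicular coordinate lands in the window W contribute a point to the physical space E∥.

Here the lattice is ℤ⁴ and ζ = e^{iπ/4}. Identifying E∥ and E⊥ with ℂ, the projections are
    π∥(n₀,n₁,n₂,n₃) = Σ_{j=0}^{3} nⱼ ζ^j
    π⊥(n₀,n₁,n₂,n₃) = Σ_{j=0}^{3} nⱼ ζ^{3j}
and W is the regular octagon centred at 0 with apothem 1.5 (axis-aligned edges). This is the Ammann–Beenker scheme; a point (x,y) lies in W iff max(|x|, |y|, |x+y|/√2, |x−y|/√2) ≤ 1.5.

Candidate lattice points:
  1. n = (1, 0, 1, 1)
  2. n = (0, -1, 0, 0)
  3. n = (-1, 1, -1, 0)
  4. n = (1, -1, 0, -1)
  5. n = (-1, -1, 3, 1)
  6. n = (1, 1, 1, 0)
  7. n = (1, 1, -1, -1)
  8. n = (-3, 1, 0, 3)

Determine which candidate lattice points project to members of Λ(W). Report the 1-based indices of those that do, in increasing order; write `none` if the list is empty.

Internal map: ζ^{3j} for j=0..3 gives (1,0), (−√2/2,√2/2), (0,−1), (√2/2,√2/2).
candidate 1: n = (1, 0, 1, 1) → π⊥ ≈ (+1.707107, -0.292893); max(|x|,|y|,|x±y|/√2) = 1.707107 > 1.5 ⇒ ∉ W
candidate 2: n = (0, -1, 0, 0) → π⊥ ≈ (+0.707107, -0.707107); max(|x|,|y|,|x±y|/√2) = 1.000000 ≤ 1.5 ⇒ ∈ W
candidate 3: n = (-1, 1, -1, 0) → π⊥ ≈ (-1.707107, +1.707107); max(|x|,|y|,|x±y|/√2) = 2.414214 > 1.5 ⇒ ∉ W
candidate 4: n = (1, -1, 0, -1) → π⊥ ≈ (+1.000000, -1.414214); max(|x|,|y|,|x±y|/√2) = 1.707107 > 1.5 ⇒ ∉ W
candidate 5: n = (-1, -1, 3, 1) → π⊥ ≈ (+0.414214, -3.000000); max(|x|,|y|,|x±y|/√2) = 3.000000 > 1.5 ⇒ ∉ W
candidate 6: n = (1, 1, 1, 0) → π⊥ ≈ (+0.292893, -0.292893); max(|x|,|y|,|x±y|/√2) = 0.414214 ≤ 1.5 ⇒ ∈ W
candidate 7: n = (1, 1, -1, -1) → π⊥ ≈ (-0.414214, +1.000000); max(|x|,|y|,|x±y|/√2) = 1.000000 ≤ 1.5 ⇒ ∈ W
candidate 8: n = (-3, 1, 0, 3) → π⊥ ≈ (-1.585786, +2.828427); max(|x|,|y|,|x±y|/√2) = 3.121320 > 1.5 ⇒ ∉ W

2, 6, 7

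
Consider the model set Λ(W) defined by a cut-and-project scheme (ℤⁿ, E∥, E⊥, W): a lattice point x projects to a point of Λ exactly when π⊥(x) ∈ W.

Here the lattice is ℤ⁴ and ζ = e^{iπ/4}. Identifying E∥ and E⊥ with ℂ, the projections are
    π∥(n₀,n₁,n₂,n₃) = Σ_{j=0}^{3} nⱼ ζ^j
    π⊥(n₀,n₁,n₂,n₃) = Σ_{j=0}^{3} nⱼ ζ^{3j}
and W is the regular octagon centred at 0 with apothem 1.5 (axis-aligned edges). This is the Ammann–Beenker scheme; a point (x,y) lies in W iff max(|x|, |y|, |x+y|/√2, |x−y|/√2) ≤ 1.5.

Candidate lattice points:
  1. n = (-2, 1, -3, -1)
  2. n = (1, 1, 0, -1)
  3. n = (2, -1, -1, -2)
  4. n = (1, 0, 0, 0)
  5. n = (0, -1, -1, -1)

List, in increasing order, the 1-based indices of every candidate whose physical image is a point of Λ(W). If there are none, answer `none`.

π⊥(n) = n₀ + n₁ζ³ + n₂ζ⁶ + n₃ζ⁹ where ζ = e^{iπ/4}.
candidate 1: n = (-2, 1, -3, -1) → π⊥ ≈ (-3.414214, +3.000000); max(|x|,|y|,|x±y|/√2) = 4.535534 > 1.5 ⇒ ∉ W
candidate 2: n = (1, 1, 0, -1) → π⊥ ≈ (-0.414214, +0.000000); max(|x|,|y|,|x±y|/√2) = 0.414214 ≤ 1.5 ⇒ ∈ W
candidate 3: n = (2, -1, -1, -2) → π⊥ ≈ (+1.292893, -1.121320); max(|x|,|y|,|x±y|/√2) = 1.707107 > 1.5 ⇒ ∉ W
candidate 4: n = (1, 0, 0, 0) → π⊥ ≈ (+1.000000, +0.000000); max(|x|,|y|,|x±y|/√2) = 1.000000 ≤ 1.5 ⇒ ∈ W
candidate 5: n = (0, -1, -1, -1) → π⊥ ≈ (+0.000000, -0.414214); max(|x|,|y|,|x±y|/√2) = 0.414214 ≤ 1.5 ⇒ ∈ W

2, 4, 5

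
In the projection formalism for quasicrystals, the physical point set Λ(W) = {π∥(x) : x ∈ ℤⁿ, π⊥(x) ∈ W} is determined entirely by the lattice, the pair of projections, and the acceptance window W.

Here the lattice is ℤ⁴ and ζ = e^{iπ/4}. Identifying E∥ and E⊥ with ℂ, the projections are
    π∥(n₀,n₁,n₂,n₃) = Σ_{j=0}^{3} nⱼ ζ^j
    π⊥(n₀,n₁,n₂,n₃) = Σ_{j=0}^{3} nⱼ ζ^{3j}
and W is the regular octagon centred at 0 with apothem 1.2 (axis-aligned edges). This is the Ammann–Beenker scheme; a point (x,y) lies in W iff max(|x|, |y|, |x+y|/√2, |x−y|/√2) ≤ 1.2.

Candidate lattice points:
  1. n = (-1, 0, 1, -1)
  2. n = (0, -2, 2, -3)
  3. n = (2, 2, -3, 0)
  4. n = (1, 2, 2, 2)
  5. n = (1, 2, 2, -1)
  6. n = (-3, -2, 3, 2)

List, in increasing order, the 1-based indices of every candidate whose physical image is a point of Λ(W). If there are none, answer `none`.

Internal map: ζ^{3j} for j=0..3 gives (1,0), (−√2/2,√2/2), (0,−1), (√2/2,√2/2).
#1 (-1, 0, 1, -1): internal (-1.707107, -1.707107); octagon support 2.414214 vs apothem 1.2 → ∉ W
#2 (0, -2, 2, -3): internal (-0.707107, -5.535534); octagon support 5.535534 vs apothem 1.2 → ∉ W
#3 (2, 2, -3, 0): internal (0.585786, 4.414214); octagon support 4.414214 vs apothem 1.2 → ∉ W
#4 (1, 2, 2, 2): internal (1.000000, 0.828427); octagon support 1.292893 vs apothem 1.2 → ∉ W
#5 (1, 2, 2, -1): internal (-1.121320, -1.292893); octagon support 1.707107 vs apothem 1.2 → ∉ W
#6 (-3, -2, 3, 2): internal (-0.171573, -3.000000); octagon support 3.000000 vs apothem 1.2 → ∉ W

none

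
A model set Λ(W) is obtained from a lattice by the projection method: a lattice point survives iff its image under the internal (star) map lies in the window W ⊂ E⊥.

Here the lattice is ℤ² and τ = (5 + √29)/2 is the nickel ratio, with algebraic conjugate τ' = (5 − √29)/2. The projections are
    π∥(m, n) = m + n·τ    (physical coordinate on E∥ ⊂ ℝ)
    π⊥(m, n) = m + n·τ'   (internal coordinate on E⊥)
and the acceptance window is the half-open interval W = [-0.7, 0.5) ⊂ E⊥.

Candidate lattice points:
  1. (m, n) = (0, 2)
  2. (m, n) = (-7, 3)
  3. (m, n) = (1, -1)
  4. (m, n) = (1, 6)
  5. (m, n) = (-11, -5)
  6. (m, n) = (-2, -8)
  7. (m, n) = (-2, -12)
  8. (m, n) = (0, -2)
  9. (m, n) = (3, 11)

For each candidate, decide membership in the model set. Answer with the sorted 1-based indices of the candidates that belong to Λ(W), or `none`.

τ' = (5−√29)/2 ≈ -0.19258.
candidate 1: (m,n)=(0,2) → π∥ = 0+2·τ ≈ 10.38516, π⊥ = 0+2·τ' ≈ -0.38516 ∈ [-0.7, 0.5) ⇒ IN Λ
candidate 2: (m,n)=(-7,3) → π∥ = -7+3·τ ≈ 8.57775, π⊥ = -7+3·τ' ≈ -7.57775 ∉ [-0.7, 0.5) ⇒ out
candidate 3: (m,n)=(1,-1) → π∥ = 1-1·τ ≈ -4.19258, π⊥ = 1-1·τ' ≈ 1.19258 ∉ [-0.7, 0.5) ⇒ out
candidate 4: (m,n)=(1,6) → π∥ = 1+6·τ ≈ 32.15549, π⊥ = 1+6·τ' ≈ -0.15549 ∈ [-0.7, 0.5) ⇒ IN Λ
candidate 5: (m,n)=(-11,-5) → π∥ = -11-5·τ ≈ -36.96291, π⊥ = -11-5·τ' ≈ -10.03709 ∉ [-0.7, 0.5) ⇒ out
candidate 6: (m,n)=(-2,-8) → π∥ = -2-8·τ ≈ -43.54066, π⊥ = -2-8·τ' ≈ -0.45934 ∈ [-0.7, 0.5) ⇒ IN Λ
candidate 7: (m,n)=(-2,-12) → π∥ = -2-12·τ ≈ -64.31099, π⊥ = -2-12·τ' ≈ 0.31099 ∈ [-0.7, 0.5) ⇒ IN Λ
candidate 8: (m,n)=(0,-2) → π∥ = 0-2·τ ≈ -10.38516, π⊥ = 0-2·τ' ≈ 0.38516 ∈ [-0.7, 0.5) ⇒ IN Λ
candidate 9: (m,n)=(3,11) → π∥ = 3+11·τ ≈ 60.11841, π⊥ = 3+11·τ' ≈ 0.88159 ∉ [-0.7, 0.5) ⇒ out

1, 4, 6, 7, 8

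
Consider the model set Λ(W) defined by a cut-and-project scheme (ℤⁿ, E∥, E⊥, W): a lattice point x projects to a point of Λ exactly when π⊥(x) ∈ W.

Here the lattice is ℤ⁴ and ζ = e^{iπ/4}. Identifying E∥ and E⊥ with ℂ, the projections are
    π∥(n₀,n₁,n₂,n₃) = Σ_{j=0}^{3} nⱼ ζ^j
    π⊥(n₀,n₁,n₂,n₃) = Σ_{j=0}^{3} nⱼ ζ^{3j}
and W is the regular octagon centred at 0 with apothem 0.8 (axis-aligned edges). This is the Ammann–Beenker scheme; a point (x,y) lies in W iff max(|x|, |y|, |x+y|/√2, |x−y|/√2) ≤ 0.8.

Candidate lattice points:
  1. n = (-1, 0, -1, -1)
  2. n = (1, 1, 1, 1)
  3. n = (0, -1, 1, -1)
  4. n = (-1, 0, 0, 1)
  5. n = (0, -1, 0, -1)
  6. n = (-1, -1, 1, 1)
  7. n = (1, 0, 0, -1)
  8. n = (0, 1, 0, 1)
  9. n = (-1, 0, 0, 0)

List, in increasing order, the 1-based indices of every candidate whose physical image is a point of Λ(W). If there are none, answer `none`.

4, 7

With ζ = e^{iπ/4} the internal vectors are ζ^0,ζ^3,ζ^6,ζ^9.
candidate 1: n = (-1, 0, -1, -1) → π⊥ ≈ (-1.707107, +0.292893); max(|x|,|y|,|x±y|/√2) = 1.707107 > 0.8 ⇒ ∉ W
candidate 2: n = (1, 1, 1, 1) → π⊥ ≈ (+1.000000, +0.414214); max(|x|,|y|,|x±y|/√2) = 1.000000 > 0.8 ⇒ ∉ W
candidate 3: n = (0, -1, 1, -1) → π⊥ ≈ (+0.000000, -2.414214); max(|x|,|y|,|x±y|/√2) = 2.414214 > 0.8 ⇒ ∉ W
candidate 4: n = (-1, 0, 0, 1) → π⊥ ≈ (-0.292893, +0.707107); max(|x|,|y|,|x±y|/√2) = 0.707107 ≤ 0.8 ⇒ ∈ W
candidate 5: n = (0, -1, 0, -1) → π⊥ ≈ (+0.000000, -1.414214); max(|x|,|y|,|x±y|/√2) = 1.414214 > 0.8 ⇒ ∉ W
candidate 6: n = (-1, -1, 1, 1) → π⊥ ≈ (+0.414214, -1.000000); max(|x|,|y|,|x±y|/√2) = 1.000000 > 0.8 ⇒ ∉ W
candidate 7: n = (1, 0, 0, -1) → π⊥ ≈ (+0.292893, -0.707107); max(|x|,|y|,|x±y|/√2) = 0.707107 ≤ 0.8 ⇒ ∈ W
candidate 8: n = (0, 1, 0, 1) → π⊥ ≈ (+0.000000, +1.414214); max(|x|,|y|,|x±y|/√2) = 1.414214 > 0.8 ⇒ ∉ W
candidate 9: n = (-1, 0, 0, 0) → π⊥ ≈ (-1.000000, +0.000000); max(|x|,|y|,|x±y|/√2) = 1.000000 > 0.8 ⇒ ∉ W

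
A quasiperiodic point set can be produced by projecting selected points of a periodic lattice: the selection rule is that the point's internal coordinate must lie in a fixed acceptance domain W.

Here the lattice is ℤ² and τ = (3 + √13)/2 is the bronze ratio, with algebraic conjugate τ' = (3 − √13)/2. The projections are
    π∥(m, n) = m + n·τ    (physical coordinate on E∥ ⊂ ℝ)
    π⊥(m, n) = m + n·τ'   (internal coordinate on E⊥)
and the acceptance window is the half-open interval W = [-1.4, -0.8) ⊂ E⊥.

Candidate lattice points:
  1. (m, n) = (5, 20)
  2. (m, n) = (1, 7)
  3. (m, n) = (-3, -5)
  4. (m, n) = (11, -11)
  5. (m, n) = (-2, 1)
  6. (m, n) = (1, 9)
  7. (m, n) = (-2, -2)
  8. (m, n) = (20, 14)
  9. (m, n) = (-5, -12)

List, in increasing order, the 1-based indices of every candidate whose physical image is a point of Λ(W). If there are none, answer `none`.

1, 2, 7, 9

Compute τ' = (3−√13)/2 = -0.302776, so π⊥(m,n) = m -0.302776·n.
candidate 1: (m,n)=(5,20) → π∥ = 5+20·τ ≈ 71.055513, π⊥ = 5+20·τ' ≈ -1.055513 ∈ [-1.4, -0.8) ⇒ IN Λ
candidate 2: (m,n)=(1,7) → π∥ = 1+7·τ ≈ 24.119429, π⊥ = 1+7·τ' ≈ -1.119429 ∈ [-1.4, -0.8) ⇒ IN Λ
candidate 3: (m,n)=(-3,-5) → π∥ = -3-5·τ ≈ -19.513878, π⊥ = -3-5·τ' ≈ -1.486122 ∉ [-1.4, -0.8) ⇒ out
candidate 4: (m,n)=(11,-11) → π∥ = 11-11·τ ≈ -25.330532, π⊥ = 11-11·τ' ≈ 14.330532 ∉ [-1.4, -0.8) ⇒ out
candidate 5: (m,n)=(-2,1) → π∥ = -2+1·τ ≈ 1.302776, π⊥ = -2+1·τ' ≈ -2.302776 ∉ [-1.4, -0.8) ⇒ out
candidate 6: (m,n)=(1,9) → π∥ = 1+9·τ ≈ 30.724981, π⊥ = 1+9·τ' ≈ -1.724981 ∉ [-1.4, -0.8) ⇒ out
candidate 7: (m,n)=(-2,-2) → π∥ = -2-2·τ ≈ -8.605551, π⊥ = -2-2·τ' ≈ -1.394449 ∈ [-1.4, -0.8) ⇒ IN Λ
candidate 8: (m,n)=(20,14) → π∥ = 20+14·τ ≈ 66.238859, π⊥ = 20+14·τ' ≈ 15.761141 ∉ [-1.4, -0.8) ⇒ out
candidate 9: (m,n)=(-5,-12) → π∥ = -5-12·τ ≈ -44.633308, π⊥ = -5-12·τ' ≈ -1.366692 ∈ [-1.4, -0.8) ⇒ IN Λ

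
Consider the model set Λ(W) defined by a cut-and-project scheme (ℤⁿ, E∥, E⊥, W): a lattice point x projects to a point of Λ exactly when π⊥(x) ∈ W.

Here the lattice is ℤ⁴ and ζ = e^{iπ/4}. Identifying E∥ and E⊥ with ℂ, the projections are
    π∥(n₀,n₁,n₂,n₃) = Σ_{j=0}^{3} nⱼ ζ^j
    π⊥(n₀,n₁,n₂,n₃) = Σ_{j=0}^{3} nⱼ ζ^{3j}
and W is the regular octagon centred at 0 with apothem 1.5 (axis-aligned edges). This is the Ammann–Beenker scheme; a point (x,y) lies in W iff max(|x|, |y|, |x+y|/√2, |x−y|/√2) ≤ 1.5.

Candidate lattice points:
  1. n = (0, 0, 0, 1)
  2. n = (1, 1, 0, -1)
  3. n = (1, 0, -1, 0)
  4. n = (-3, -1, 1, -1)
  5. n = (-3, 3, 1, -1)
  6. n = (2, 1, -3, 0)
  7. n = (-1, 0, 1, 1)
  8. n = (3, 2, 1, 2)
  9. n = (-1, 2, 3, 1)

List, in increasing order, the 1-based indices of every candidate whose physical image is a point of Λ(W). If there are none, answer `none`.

π⊥(n) = n₀ + n₁ζ³ + n₂ζ⁶ + n₃ζ⁹ where ζ = e^{iπ/4}.
#1 (0, 0, 0, 1): internal (0.707107, 0.707107); octagon support 1.000000 vs apothem 1.5 → ∈ W
#2 (1, 1, 0, -1): internal (-0.414214, 0.000000); octagon support 0.414214 vs apothem 1.5 → ∈ W
#3 (1, 0, -1, 0): internal (1.000000, 1.000000); octagon support 1.414214 vs apothem 1.5 → ∈ W
#4 (-3, -1, 1, -1): internal (-3.000000, -2.414214); octagon support 3.828427 vs apothem 1.5 → ∉ W
#5 (-3, 3, 1, -1): internal (-5.828427, 0.414214); octagon support 5.828427 vs apothem 1.5 → ∉ W
#6 (2, 1, -3, 0): internal (1.292893, 3.707107); octagon support 3.707107 vs apothem 1.5 → ∉ W
#7 (-1, 0, 1, 1): internal (-0.292893, -0.292893); octagon support 0.414214 vs apothem 1.5 → ∈ W
#8 (3, 2, 1, 2): internal (3.000000, 1.828427); octagon support 3.414214 vs apothem 1.5 → ∉ W
#9 (-1, 2, 3, 1): internal (-1.707107, -0.878680); octagon support 1.828427 vs apothem 1.5 → ∉ W

1, 2, 3, 7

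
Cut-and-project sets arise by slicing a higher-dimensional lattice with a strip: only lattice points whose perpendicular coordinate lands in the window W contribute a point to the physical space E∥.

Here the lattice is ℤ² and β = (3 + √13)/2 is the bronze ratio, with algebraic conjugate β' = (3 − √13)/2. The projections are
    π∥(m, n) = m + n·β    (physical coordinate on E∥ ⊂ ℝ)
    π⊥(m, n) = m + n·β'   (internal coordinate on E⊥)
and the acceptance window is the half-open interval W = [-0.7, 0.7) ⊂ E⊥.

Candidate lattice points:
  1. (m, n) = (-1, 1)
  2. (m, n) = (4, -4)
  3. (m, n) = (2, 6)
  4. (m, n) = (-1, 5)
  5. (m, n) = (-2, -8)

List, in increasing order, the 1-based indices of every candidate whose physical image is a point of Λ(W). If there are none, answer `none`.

3, 5

Numerically β ≈ 3.3028 and β' = −1/β ≈ -0.3028.
#1 (-1,1): internal coord -1 + (1)·β' = -1.3028; -1.3028 ∉ [-0.7, 0.7) → out
#2 (4,-4): internal coord 4 + (-4)·β' = +5.2111; +5.2111 ∉ [-0.7, 0.7) → out
#3 (2,6): internal coord 2 + (6)·β' = +0.1833; +0.1833 ∈ [-0.7, 0.7) → IN Λ
#4 (-1,5): internal coord -1 + (5)·β' = -2.5139; -2.5139 ∉ [-0.7, 0.7) → out
#5 (-2,-8): internal coord -2 + (-8)·β' = +0.4222; +0.4222 ∈ [-0.7, 0.7) → IN Λ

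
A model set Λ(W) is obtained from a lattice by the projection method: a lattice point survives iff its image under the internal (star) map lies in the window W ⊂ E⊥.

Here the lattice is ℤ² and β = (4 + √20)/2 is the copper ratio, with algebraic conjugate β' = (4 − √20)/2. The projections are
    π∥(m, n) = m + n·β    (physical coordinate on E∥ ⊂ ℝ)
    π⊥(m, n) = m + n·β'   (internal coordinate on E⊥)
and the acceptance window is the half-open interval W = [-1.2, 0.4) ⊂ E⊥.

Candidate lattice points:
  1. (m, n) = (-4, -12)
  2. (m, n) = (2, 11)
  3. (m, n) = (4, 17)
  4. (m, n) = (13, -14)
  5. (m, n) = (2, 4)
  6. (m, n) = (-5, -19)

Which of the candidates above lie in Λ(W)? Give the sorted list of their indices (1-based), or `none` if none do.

Compute β' = (4−√20)/2 = -0.2361, so π⊥(m,n) = m -0.2361·n.
candidate 1: (m,n)=(-4,-12) → π∥ = -4-12·β ≈ -54.8328, π⊥ = -4-12·β' ≈ -1.1672 ∈ [-1.2, 0.4) ⇒ IN Λ
candidate 2: (m,n)=(2,11) → π∥ = 2+11·β ≈ 48.5967, π⊥ = 2+11·β' ≈ -0.5967 ∈ [-1.2, 0.4) ⇒ IN Λ
candidate 3: (m,n)=(4,17) → π∥ = 4+17·β ≈ 76.0132, π⊥ = 4+17·β' ≈ -0.0132 ∈ [-1.2, 0.4) ⇒ IN Λ
candidate 4: (m,n)=(13,-14) → π∥ = 13-14·β ≈ -46.3050, π⊥ = 13-14·β' ≈ 16.3050 ∉ [-1.2, 0.4) ⇒ out
candidate 5: (m,n)=(2,4) → π∥ = 2+4·β ≈ 18.9443, π⊥ = 2+4·β' ≈ 1.0557 ∉ [-1.2, 0.4) ⇒ out
candidate 6: (m,n)=(-5,-19) → π∥ = -5-19·β ≈ -85.4853, π⊥ = -5-19·β' ≈ -0.5147 ∈ [-1.2, 0.4) ⇒ IN Λ

1, 2, 3, 6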